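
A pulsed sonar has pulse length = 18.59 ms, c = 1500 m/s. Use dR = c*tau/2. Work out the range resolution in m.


dR = c*tau/2 = 1500 * 18.59e-3 / 2 = 13.9425

13.9425 m


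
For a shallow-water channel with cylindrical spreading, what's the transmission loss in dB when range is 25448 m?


TL = 10*log10(25448) = 44.06

44.06 dB


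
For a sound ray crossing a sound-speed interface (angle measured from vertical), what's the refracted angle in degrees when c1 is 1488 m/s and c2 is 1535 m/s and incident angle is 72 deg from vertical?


78.84 deg


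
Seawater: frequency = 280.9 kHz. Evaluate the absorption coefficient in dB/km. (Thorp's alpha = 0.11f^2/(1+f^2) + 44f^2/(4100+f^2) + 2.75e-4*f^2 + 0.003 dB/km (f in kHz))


63.638 dB/km


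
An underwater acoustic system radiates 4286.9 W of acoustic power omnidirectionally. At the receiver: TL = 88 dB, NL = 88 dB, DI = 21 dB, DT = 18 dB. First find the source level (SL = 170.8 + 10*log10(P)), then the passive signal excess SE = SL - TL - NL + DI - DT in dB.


Step 1: SL = 170.8 + 10*log10(4286.9) = 207.12 dB
Step 2: SE = SL - TL - NL + DI - DT = 207.12 - 88 - 88 + 21 - 18 = 34.12

34.12 dB


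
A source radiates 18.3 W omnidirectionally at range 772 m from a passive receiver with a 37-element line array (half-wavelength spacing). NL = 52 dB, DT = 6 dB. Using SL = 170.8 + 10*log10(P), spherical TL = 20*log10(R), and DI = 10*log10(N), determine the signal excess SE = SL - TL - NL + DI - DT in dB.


83.35 dB


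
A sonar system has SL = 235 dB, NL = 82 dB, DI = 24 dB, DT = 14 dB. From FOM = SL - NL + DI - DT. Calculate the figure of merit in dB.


163 dB


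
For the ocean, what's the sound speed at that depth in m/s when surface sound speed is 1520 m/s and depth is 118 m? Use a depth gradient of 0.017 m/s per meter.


c = 1520 + 0.017 * 118 = 1522.006

1522.006 m/s


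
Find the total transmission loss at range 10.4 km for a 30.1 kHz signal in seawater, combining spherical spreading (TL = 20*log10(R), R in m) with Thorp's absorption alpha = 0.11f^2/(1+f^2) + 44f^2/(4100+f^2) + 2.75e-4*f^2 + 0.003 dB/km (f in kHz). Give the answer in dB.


Step 1 (Thorp): alpha = 0.11*906.01/(1+906.01) + 44*906.01/(4100+906.01) + 2.75e-4*906.01 + 0.003 = 8.3253 dB/km
Step 2: TL_spread = 20*log10(10400) = 80.34 dB
Step 3: TL_abs = alpha*R = 8.3253 * 10.4 = 86.58 dB
Step 4: TL_total = 80.34 + 86.58 = 166.92

166.92 dB


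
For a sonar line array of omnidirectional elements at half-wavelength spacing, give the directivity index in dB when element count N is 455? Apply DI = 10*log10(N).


DI = 10*log10(455) = 26.58

26.58 dB


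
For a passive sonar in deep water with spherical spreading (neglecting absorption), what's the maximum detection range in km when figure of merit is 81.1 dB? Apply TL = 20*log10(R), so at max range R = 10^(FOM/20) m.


At max range FOM = TL, so 20*log10(R) = 81.1
R = 10^(81.1/20) = 11350.11 m = 11.35 km

11.35 km


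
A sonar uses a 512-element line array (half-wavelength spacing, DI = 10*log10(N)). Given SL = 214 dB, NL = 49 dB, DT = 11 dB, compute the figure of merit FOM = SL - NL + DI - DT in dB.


Step 1: DI = 10*log10(512) = 27.09 dB
Step 2: FOM = SL - NL + DI - DT = 214 - 49 + 27.09 - 11 = 181.09

181.09 dB


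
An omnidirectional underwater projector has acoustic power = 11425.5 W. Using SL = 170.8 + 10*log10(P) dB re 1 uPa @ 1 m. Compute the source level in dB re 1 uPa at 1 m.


SL = 170.8 + 10*log10(11425.5) = 170.8 + 40.58 = 211.38

211.38 dB


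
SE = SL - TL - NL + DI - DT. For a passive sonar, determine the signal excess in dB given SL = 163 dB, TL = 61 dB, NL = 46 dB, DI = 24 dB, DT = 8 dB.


72 dB


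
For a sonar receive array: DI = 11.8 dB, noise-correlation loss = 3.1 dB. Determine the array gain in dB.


8.7 dB


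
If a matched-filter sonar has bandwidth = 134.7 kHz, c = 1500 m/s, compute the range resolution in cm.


dR = c/(2*BW) = 1500 / (2 * 134.7e3) = 0.0056 m = 0.56 cm

0.56 cm


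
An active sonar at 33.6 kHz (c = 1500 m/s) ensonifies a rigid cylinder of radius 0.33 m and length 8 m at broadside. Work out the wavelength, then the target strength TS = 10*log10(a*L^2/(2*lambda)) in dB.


Step 1: lambda = c/f = 1500/33600 = 0.04464 m
Step 2: TS = 10*log10(a*L^2/(2*lambda)) = 10*log10(0.33*8^2/(2*0.04464)) = 23.74

23.74 dB


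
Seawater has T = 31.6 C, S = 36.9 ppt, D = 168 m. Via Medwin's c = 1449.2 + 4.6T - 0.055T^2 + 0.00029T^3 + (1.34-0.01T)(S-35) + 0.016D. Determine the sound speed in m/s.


1553.42 m/s


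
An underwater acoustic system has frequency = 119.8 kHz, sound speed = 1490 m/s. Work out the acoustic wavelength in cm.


lambda = c/f = 1490 / 119800 = 0.0124 m = 1.24 cm

1.24 cm


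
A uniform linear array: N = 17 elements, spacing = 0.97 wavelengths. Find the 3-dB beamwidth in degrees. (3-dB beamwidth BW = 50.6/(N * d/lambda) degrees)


3.07 deg


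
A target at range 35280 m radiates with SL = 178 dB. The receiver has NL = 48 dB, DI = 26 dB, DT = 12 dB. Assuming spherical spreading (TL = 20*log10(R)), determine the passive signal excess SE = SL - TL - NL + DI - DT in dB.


Step 1: TL = 20*log10(35280) = 90.95 dB
Step 2: SE = 178 - 90.95 - 48 + 26 - 12 = 53.05

53.05 dB


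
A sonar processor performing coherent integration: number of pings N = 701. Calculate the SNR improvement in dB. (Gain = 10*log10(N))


Gain = 10*log10(701) = 28.46

28.46 dB


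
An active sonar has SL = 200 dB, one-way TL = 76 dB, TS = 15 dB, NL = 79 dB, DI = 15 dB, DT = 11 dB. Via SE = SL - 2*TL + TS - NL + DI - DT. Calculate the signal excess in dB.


-12 dB


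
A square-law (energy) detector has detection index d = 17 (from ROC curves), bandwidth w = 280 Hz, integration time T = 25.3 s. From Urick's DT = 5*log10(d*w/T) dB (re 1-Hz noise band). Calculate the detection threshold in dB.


DT = 5*log10(d*w/T) = 5*log10(17 * 280 / 25.3) = 5*log10(188.14) = 11.37

11.37 dB


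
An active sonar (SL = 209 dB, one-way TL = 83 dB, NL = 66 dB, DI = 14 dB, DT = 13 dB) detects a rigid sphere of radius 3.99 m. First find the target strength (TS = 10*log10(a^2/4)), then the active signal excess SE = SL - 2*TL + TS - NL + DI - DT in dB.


Step 1: TS = 10*log10(3.99^2/4) = 6.0 dB
Step 2: SE = SL - 2*TL + TS - NL + DI - DT = 209 - 2*83 + (6.0) - 66 + 14 - 13 = -16.0

-16.0 dB


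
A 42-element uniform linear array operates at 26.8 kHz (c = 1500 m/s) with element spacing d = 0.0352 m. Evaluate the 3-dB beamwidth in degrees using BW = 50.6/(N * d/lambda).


Step 1: lambda = 1500/26800 = 0.05597 m
Step 2: d/lambda = 0.0352/0.05597 = 0.6289
Step 3: BW = 50.6/(N * d/lambda) = 50.6/(42 * 0.6289) = 1.92

1.92 deg


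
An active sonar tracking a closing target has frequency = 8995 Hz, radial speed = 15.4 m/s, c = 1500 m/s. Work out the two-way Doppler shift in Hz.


fd = 2*f*v/c = 2 * 8995 * 15.4 / 1500 = 184.7

184.7 Hz


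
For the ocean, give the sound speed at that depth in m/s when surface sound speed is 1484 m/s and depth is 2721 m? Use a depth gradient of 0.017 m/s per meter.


1530.257 m/s


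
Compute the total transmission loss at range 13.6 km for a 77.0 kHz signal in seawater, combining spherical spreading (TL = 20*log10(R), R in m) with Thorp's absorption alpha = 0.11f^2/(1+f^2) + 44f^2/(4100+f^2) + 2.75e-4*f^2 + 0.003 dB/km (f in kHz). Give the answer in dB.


Step 1 (Thorp): alpha = 0.11*5929.0/(1+5929.0) + 44*5929.0/(4100+5929.0) + 2.75e-4*5929.0 + 0.003 = 27.7556 dB/km
Step 2: TL_spread = 20*log10(13600) = 82.67 dB
Step 3: TL_abs = alpha*R = 27.7556 * 13.6 = 377.48 dB
Step 4: TL_total = 82.67 + 377.48 = 460.15

460.15 dB


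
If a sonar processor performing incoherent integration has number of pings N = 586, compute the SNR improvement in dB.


Gain = 5*log10(586) = 13.84

13.84 dB


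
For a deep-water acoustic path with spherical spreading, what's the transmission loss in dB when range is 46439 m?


93.34 dB


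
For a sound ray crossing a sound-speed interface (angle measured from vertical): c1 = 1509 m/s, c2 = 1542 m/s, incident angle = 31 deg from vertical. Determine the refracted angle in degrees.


sin(theta2) = (c2/c1)*sin(theta1) = (1542/1509)*sin(31 deg) = 0.5263
theta2 = arcsin(0.5263) = 31.76

31.76 deg


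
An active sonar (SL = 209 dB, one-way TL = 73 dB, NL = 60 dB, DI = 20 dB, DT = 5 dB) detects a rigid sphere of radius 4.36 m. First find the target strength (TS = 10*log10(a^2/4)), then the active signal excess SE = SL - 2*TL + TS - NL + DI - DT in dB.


Step 1: TS = 10*log10(4.36^2/4) = 6.77 dB
Step 2: SE = SL - 2*TL + TS - NL + DI - DT = 209 - 2*73 + (6.77) - 60 + 20 - 5 = 24.77

24.77 dB


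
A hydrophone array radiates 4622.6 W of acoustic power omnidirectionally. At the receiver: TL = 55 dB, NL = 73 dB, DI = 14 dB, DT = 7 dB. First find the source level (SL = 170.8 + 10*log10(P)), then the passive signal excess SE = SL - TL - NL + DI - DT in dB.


Step 1: SL = 170.8 + 10*log10(4622.6) = 207.45 dB
Step 2: SE = SL - TL - NL + DI - DT = 207.45 - 55 - 73 + 14 - 7 = 86.45

86.45 dB


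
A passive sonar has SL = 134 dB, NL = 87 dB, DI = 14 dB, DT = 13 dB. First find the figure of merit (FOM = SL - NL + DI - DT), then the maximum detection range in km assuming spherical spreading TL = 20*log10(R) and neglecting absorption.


Step 1: FOM = SL - NL + DI - DT = 134 - 87 + 14 - 13 = 48 dB
Step 2: at max range FOM = TL = 20*log10(R), so R = 10^(48/20) = 251.19 m = 0.25 km

0.25 km


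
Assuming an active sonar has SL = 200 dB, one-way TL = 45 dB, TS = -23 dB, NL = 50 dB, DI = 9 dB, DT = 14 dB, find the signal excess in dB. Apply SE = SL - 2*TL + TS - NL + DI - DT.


32 dB


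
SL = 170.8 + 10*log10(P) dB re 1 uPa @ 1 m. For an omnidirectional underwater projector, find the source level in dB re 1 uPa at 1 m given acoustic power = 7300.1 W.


SL = 170.8 + 10*log10(7300.1) = 170.8 + 38.63 = 209.43

209.43 dB


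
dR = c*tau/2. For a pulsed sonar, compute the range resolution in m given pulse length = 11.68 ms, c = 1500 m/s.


dR = c*tau/2 = 1500 * 11.68e-3 / 2 = 8.76

8.76 m


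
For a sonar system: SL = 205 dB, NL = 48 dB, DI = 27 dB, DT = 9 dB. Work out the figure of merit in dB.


FOM = SL - NL + DI - DT = 205 - 48 + 27 - 9 = 175

175 dB


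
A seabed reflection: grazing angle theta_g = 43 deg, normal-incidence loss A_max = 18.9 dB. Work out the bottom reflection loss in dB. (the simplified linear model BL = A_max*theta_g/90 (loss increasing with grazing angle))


BL = A_max * theta_g / 90 = 18.9 * 43 / 90 = 9.03

9.03 dB


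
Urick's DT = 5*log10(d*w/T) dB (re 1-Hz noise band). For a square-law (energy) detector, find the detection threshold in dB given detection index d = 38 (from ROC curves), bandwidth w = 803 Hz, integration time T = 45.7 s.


DT = 5*log10(d*w/T) = 5*log10(38 * 803 / 45.7) = 5*log10(667.7) = 14.12

14.12 dB


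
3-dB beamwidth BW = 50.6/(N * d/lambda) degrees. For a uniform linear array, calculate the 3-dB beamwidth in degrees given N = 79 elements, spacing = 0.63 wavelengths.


1.02 deg


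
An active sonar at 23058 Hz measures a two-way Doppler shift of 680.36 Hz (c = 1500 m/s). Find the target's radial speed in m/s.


22.13 m/s


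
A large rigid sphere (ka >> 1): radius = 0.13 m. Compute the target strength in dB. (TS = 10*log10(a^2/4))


TS = 10*log10(0.13^2 / 4) = 10*log10(0.004225) = -23.74

-23.74 dB


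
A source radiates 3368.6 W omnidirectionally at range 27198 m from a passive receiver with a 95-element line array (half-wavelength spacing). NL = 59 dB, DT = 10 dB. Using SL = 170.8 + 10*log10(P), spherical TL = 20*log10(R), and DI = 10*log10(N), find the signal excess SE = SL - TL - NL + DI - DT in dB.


68.16 dB


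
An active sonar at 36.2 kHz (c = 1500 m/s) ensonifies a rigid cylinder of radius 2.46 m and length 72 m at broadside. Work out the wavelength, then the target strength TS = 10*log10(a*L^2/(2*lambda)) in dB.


Step 1: lambda = c/f = 1500/36200 = 0.04144 m
Step 2: TS = 10*log10(a*L^2/(2*lambda)) = 10*log10(2.46*72^2/(2*0.04144)) = 51.87

51.87 dB


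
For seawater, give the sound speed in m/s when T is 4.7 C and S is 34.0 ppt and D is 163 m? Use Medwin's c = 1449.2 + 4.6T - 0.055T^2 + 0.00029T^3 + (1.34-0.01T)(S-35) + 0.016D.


1470.95 m/s


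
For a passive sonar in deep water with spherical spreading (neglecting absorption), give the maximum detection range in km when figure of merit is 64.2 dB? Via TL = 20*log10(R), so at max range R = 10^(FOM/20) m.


At max range FOM = TL, so 20*log10(R) = 64.2
R = 10^(64.2/20) = 1621.81 m = 1.62 km

1.62 km


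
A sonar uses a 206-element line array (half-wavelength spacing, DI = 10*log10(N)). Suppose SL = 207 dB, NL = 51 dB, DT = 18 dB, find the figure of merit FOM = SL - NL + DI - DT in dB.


Step 1: DI = 10*log10(206) = 23.14 dB
Step 2: FOM = SL - NL + DI - DT = 207 - 51 + 23.14 - 18 = 161.14

161.14 dB


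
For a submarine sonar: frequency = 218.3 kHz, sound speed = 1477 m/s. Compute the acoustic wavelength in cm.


lambda = c/f = 1477 / 218300 = 0.0068 m = 0.68 cm

0.68 cm


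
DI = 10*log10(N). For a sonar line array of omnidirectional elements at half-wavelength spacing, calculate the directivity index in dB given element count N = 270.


DI = 10*log10(270) = 24.31

24.31 dB


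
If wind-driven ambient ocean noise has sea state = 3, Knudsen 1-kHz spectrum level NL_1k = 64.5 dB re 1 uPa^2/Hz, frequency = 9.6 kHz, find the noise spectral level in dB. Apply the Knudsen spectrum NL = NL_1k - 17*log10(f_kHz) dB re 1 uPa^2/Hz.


NL = NL_1k - 17*log10(f_kHz) = 64.5 - 17*log10(9.6) = 64.5 - (16.7) = 47.8

47.8 dB


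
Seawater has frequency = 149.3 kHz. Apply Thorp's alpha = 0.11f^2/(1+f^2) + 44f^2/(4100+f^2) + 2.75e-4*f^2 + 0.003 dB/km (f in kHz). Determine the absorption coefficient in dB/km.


43.407 dB/km


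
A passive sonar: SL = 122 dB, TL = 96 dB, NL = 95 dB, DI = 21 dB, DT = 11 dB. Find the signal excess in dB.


SE = SL - TL - NL + DI - DT = 122 - 96 - 95 + 21 - 11 = -59

-59 dB


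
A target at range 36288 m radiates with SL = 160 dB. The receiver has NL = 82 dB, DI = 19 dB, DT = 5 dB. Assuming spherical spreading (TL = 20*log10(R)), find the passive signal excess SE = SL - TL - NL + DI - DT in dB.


Step 1: TL = 20*log10(36288) = 91.2 dB
Step 2: SE = 160 - 91.2 - 82 + 19 - 5 = 0.8

0.8 dB


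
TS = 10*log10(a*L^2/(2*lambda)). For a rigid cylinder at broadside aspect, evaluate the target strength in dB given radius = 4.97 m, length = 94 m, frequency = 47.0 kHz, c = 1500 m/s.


58.38 dB


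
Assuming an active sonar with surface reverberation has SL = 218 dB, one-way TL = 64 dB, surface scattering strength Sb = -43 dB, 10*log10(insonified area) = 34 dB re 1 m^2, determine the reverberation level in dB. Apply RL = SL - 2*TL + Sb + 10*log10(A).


RL = SL - 2*TL + Sb + 10*log10(A) = 218 - 2*64 + (-43) + 34 = 81

81 dB


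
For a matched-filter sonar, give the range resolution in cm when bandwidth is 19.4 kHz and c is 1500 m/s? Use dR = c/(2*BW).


dR = c/(2*BW) = 1500 / (2 * 19.4e3) = 0.0387 m = 3.87 cm

3.87 cm


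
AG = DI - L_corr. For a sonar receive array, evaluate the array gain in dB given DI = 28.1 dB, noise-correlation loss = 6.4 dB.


AG = DI - L_corr = 28.1 - 6.4 = 21.7

21.7 dB


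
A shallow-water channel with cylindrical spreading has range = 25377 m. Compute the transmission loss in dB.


TL = 10*log10(25377) = 44.04

44.04 dB


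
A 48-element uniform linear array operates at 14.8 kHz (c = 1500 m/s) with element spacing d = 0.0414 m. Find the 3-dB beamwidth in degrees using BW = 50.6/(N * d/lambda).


2.58 deg


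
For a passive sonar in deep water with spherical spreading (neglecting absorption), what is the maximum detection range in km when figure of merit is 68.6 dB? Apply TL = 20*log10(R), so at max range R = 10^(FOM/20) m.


At max range FOM = TL, so 20*log10(R) = 68.6
R = 10^(68.6/20) = 2691.53 m = 2.69 km

2.69 km


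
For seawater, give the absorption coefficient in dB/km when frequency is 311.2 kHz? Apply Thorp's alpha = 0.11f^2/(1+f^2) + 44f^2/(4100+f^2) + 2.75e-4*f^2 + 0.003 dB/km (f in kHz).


f^2 = 96845.44
alpha = 0.11*96845.44/(1+96845.44) + 44*96845.44/(4100+96845.44) + 2.75e-4*96845.44 + 0.003 = 68.958

68.958 dB/km


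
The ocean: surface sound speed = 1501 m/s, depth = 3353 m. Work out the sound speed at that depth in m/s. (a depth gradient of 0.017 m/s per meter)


c = 1501 + 0.017 * 3353 = 1558.001

1558.001 m/s


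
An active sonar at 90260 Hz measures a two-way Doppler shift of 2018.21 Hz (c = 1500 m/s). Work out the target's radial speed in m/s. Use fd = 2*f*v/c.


16.77 m/s


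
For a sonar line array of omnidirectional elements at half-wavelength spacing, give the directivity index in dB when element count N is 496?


DI = 10*log10(496) = 26.95

26.95 dB


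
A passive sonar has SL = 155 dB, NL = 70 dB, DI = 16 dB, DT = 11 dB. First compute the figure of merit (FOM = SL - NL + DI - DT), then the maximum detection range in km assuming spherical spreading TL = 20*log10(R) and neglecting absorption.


Step 1: FOM = SL - NL + DI - DT = 155 - 70 + 16 - 11 = 90 dB
Step 2: at max range FOM = TL = 20*log10(R), so R = 10^(90/20) = 31622.78 m = 31.62 km

31.62 km


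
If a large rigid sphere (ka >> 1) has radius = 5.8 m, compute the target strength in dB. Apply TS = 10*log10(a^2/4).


TS = 10*log10(5.8^2 / 4) = 10*log10(8.41) = 9.25

9.25 dB


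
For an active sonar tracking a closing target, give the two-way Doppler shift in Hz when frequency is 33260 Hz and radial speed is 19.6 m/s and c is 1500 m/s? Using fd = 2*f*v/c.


fd = 2*f*v/c = 2 * 33260 * 19.6 / 1500 = 869.19

869.19 Hz


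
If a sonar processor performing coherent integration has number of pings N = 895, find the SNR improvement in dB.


Gain = 10*log10(895) = 29.52

29.52 dB


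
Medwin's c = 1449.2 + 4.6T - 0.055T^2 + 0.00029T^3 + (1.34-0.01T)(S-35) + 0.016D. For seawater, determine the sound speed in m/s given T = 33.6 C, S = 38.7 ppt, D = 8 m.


c = 1449.2 + 4.6*33.6 - 0.055*33.6^2 + 0.00029*33.6^3 + (1.34 - 0.01*33.6)*(38.7 - 35) + 0.016*8 = 1556.51

1556.51 m/s


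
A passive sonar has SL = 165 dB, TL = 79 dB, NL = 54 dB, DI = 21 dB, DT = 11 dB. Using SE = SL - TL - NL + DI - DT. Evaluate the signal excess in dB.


SE = SL - TL - NL + DI - DT = 165 - 79 - 54 + 21 - 11 = 42

42 dB


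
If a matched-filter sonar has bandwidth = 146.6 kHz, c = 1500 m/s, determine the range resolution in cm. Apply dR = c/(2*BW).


dR = c/(2*BW) = 1500 / (2 * 146.6e3) = 0.0051 m = 0.51 cm

0.51 cm


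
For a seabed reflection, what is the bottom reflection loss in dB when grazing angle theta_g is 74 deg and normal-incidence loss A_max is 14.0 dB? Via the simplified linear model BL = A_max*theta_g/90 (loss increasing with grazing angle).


BL = A_max * theta_g / 90 = 14.0 * 74 / 90 = 11.51

11.51 dB


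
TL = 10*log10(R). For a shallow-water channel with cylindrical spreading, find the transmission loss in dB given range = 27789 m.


TL = 10*log10(27789) = 44.44

44.44 dB


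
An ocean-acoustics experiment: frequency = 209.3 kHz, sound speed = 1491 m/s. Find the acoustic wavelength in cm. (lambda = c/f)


lambda = c/f = 1491 / 209300 = 0.0071 m = 0.71 cm

0.71 cm


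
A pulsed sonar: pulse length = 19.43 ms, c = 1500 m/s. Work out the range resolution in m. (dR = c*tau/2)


dR = c*tau/2 = 1500 * 19.43e-3 / 2 = 14.5725

14.5725 m


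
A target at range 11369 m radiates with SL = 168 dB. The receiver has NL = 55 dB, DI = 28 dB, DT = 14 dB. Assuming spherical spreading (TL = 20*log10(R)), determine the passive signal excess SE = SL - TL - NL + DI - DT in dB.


Step 1: TL = 20*log10(11369) = 81.11 dB
Step 2: SE = 168 - 81.11 - 55 + 28 - 14 = 45.89

45.89 dB


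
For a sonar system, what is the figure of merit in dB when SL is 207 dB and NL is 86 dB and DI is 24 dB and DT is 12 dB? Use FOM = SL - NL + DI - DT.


FOM = SL - NL + DI - DT = 207 - 86 + 24 - 12 = 133

133 dB


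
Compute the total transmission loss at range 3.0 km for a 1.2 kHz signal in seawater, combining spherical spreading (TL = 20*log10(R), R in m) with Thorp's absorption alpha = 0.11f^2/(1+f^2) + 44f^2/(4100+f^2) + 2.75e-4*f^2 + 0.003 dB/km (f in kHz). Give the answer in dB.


Step 1 (Thorp): alpha = 0.11*1.44/(1+1.44) + 44*1.44/(4100+1.44) + 2.75e-4*1.44 + 0.003 = 0.0838 dB/km
Step 2: TL_spread = 20*log10(3000) = 69.54 dB
Step 3: TL_abs = alpha*R = 0.0838 * 3.0 = 0.25 dB
Step 4: TL_total = 69.54 + 0.25 = 69.79

69.79 dB


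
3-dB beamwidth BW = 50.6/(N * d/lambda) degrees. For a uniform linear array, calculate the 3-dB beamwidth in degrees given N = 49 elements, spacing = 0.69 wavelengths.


1.5 deg


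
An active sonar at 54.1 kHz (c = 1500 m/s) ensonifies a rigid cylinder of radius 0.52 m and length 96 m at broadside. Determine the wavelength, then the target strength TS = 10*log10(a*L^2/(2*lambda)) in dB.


Step 1: lambda = c/f = 1500/54100 = 0.02773 m
Step 2: TS = 10*log10(a*L^2/(2*lambda)) = 10*log10(0.52*96^2/(2*0.02773)) = 49.37

49.37 dB


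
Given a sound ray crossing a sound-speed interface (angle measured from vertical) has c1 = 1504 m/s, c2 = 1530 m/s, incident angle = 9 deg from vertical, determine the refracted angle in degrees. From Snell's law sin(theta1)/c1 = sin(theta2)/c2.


sin(theta2) = (c2/c1)*sin(theta1) = (1530/1504)*sin(9 deg) = 0.15914
theta2 = arcsin(0.15914) = 9.16

9.16 deg


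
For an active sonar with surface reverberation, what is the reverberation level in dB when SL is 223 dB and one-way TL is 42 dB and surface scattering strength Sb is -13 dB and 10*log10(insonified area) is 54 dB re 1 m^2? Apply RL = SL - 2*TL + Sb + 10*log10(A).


RL = SL - 2*TL + Sb + 10*log10(A) = 223 - 2*42 + (-13) + 54 = 180

180 dB


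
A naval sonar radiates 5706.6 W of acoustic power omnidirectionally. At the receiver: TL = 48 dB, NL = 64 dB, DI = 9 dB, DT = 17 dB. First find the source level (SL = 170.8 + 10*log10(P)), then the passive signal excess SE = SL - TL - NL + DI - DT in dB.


Step 1: SL = 170.8 + 10*log10(5706.6) = 208.36 dB
Step 2: SE = SL - TL - NL + DI - DT = 208.36 - 48 - 64 + 9 - 17 = 88.36

88.36 dB


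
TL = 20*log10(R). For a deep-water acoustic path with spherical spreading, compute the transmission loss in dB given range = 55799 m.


94.93 dB


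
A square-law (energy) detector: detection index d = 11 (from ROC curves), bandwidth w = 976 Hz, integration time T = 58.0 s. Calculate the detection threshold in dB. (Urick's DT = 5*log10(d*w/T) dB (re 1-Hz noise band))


11.34 dB


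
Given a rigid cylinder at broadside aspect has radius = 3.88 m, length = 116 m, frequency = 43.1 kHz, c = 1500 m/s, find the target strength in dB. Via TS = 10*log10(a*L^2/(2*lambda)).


lambda = 1500/43100 = 0.0348 m
TS = 10*log10(3.88*116^2/(2*0.0348)) = 58.75

58.75 dB


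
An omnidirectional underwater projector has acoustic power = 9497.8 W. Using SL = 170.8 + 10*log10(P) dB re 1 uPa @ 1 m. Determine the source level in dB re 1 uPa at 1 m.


SL = 170.8 + 10*log10(9497.8) = 170.8 + 39.78 = 210.58

210.58 dB


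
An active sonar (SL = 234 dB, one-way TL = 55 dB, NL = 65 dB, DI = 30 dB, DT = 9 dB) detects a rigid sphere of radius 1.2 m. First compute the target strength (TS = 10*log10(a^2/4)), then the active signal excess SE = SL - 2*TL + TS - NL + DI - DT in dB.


Step 1: TS = 10*log10(1.2^2/4) = -4.44 dB
Step 2: SE = SL - 2*TL + TS - NL + DI - DT = 234 - 2*55 + (-4.44) - 65 + 30 - 9 = 75.56

75.56 dB


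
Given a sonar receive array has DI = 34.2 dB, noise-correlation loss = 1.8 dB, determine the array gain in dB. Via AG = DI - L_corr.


AG = DI - L_corr = 34.2 - 1.8 = 32.4

32.4 dB


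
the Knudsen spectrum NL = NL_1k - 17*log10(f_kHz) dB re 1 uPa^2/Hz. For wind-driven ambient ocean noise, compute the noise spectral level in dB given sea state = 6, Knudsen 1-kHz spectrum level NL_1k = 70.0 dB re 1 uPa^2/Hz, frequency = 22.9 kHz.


NL = NL_1k - 17*log10(f_kHz) = 70.0 - 17*log10(22.9) = 70.0 - (23.12) = 46.88

46.88 dB


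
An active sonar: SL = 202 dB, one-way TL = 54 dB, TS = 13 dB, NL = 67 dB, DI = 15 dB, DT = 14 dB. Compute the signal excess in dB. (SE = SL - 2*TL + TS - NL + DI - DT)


41 dB


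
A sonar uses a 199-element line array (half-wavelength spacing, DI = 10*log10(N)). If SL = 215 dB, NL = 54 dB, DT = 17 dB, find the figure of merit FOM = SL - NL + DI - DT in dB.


166.99 dB


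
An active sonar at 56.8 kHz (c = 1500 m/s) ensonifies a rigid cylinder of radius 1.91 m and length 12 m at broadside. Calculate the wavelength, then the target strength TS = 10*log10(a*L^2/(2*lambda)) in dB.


Step 1: lambda = c/f = 1500/56800 = 0.02641 m
Step 2: TS = 10*log10(a*L^2/(2*lambda)) = 10*log10(1.91*12^2/(2*0.02641)) = 37.17

37.17 dB


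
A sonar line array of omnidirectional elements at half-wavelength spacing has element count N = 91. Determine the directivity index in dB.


DI = 10*log10(91) = 19.59

19.59 dB


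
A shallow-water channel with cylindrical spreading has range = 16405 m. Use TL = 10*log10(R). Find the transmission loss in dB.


TL = 10*log10(16405) = 42.15

42.15 dB


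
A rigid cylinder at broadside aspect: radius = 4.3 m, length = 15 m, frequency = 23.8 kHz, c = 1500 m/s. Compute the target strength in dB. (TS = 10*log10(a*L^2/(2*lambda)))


lambda = 1500/23800 = 0.06303 m
TS = 10*log10(4.3*15^2/(2*0.06303)) = 38.85

38.85 dB


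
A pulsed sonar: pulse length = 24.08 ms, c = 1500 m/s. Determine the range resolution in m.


18.06 m


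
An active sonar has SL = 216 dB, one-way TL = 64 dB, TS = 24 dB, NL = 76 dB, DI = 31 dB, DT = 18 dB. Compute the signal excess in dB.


SE = SL - 2*TL + TS - NL + DI - DT = 216 - 2*64 + (24) - 76 + 31 - 18 = 49

49 dB


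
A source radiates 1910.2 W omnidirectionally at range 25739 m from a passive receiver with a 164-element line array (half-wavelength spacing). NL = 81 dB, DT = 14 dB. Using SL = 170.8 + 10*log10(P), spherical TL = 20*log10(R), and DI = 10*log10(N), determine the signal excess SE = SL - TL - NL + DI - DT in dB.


Step 1: SL = 170.8 + 10*log10(1910.2) = 203.61 dB
Step 2: TL = 20*log10(25739) = 88.21 dB
Step 3: DI = 10*log10(164) = 22.15 dB
Step 4: SE = SL - TL - NL + DI - DT = 203.61 - 88.21 - 81 + 22.15 - 14 = 42.55

42.55 dB


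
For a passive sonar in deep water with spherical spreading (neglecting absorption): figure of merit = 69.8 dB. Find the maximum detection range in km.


3.09 km


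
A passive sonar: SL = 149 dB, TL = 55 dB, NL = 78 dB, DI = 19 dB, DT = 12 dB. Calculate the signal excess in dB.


23 dB


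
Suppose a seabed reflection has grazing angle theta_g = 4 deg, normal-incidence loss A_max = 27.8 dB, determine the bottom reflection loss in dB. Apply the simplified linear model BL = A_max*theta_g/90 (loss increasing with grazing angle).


1.24 dB


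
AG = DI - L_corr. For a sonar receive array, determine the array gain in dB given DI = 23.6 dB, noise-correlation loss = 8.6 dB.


AG = DI - L_corr = 23.6 - 8.6 = 15.0

15.0 dB


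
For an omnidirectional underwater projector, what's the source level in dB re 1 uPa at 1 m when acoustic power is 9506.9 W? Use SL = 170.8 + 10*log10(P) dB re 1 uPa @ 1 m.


SL = 170.8 + 10*log10(9506.9) = 170.8 + 39.78 = 210.58

210.58 dB


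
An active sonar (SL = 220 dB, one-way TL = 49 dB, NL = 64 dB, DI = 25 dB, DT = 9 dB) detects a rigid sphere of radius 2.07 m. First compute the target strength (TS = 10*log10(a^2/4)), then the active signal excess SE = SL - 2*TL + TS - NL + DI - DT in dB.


Step 1: TS = 10*log10(2.07^2/4) = 0.3 dB
Step 2: SE = SL - 2*TL + TS - NL + DI - DT = 220 - 2*49 + (0.3) - 64 + 25 - 9 = 74.3

74.3 dB


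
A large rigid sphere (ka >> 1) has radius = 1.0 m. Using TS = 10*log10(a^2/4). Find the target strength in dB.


-6.02 dB


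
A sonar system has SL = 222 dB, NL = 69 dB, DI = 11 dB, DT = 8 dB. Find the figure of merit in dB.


FOM = SL - NL + DI - DT = 222 - 69 + 11 - 8 = 156

156 dB


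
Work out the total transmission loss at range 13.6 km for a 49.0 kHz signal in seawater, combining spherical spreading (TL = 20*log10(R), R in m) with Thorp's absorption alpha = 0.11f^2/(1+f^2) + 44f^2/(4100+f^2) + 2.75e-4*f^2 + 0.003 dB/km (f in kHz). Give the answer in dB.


314.19 dB


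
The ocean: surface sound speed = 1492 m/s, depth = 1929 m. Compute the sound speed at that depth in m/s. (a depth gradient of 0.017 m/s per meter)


c = 1492 + 0.017 * 1929 = 1524.793

1524.793 m/s


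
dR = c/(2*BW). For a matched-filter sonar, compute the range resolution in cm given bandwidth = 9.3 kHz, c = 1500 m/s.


8.06 cm


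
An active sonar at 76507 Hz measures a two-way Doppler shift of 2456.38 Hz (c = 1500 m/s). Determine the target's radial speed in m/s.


24.08 m/s


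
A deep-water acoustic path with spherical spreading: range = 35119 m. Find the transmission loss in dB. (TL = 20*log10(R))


TL = 20*log10(35119) = 90.91

90.91 dB


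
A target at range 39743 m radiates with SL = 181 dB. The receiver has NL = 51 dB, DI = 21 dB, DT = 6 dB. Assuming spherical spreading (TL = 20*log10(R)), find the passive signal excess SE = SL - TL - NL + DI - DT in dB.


Step 1: TL = 20*log10(39743) = 91.99 dB
Step 2: SE = 181 - 91.99 - 51 + 21 - 6 = 53.01

53.01 dB


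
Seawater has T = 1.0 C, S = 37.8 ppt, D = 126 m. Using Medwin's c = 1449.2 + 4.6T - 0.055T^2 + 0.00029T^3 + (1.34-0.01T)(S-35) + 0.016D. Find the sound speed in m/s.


c = 1449.2 + 4.6*1.0 - 0.055*1.0^2 + 0.00029*1.0^3 + (1.34 - 0.01*1.0)*(37.8 - 35) + 0.016*126 = 1459.49

1459.49 m/s


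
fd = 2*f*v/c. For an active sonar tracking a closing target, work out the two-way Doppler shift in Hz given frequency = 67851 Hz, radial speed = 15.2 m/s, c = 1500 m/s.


1375.11 Hz


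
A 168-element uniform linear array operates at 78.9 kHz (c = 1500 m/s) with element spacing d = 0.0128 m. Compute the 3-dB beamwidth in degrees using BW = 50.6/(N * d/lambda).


Step 1: lambda = 1500/78900 = 0.01901 m
Step 2: d/lambda = 0.0128/0.01901 = 0.6733
Step 3: BW = 50.6/(N * d/lambda) = 50.6/(168 * 0.6733) = 0.45

0.45 deg


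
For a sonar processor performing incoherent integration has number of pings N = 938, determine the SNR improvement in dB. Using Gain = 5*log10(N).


14.86 dB


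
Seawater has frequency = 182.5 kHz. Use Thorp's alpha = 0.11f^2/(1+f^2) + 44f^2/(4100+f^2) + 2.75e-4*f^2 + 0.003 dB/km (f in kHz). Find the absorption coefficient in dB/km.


f^2 = 33306.25
alpha = 0.11*33306.25/(1+33306.25) + 44*33306.25/(4100+33306.25) + 2.75e-4*33306.25 + 0.003 = 48.449

48.449 dB/km


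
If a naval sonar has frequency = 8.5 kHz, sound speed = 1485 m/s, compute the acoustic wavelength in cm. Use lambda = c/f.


lambda = c/f = 1485 / 8500 = 0.1747 m = 17.47 cm

17.47 cm


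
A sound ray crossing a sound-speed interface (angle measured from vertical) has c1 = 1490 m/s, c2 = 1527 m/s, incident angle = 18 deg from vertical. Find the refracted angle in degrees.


sin(theta2) = (c2/c1)*sin(theta1) = (1527/1490)*sin(18 deg) = 0.31669
theta2 = arcsin(0.31669) = 18.46

18.46 deg


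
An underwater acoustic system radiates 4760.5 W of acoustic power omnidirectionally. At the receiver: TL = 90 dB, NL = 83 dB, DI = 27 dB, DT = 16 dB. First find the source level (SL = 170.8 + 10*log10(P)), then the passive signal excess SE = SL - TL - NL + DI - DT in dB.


Step 1: SL = 170.8 + 10*log10(4760.5) = 207.58 dB
Step 2: SE = SL - TL - NL + DI - DT = 207.58 - 90 - 83 + 27 - 16 = 45.58

45.58 dB


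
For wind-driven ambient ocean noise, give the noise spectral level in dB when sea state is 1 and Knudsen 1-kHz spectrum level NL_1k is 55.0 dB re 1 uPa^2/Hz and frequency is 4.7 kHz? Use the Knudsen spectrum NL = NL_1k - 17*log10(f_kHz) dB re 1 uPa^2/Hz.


NL = NL_1k - 17*log10(f_kHz) = 55.0 - 17*log10(4.7) = 55.0 - (11.43) = 43.57

43.57 dB


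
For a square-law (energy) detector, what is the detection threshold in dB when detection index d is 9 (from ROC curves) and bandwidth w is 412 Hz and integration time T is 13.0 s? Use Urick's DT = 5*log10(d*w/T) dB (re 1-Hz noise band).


12.28 dB


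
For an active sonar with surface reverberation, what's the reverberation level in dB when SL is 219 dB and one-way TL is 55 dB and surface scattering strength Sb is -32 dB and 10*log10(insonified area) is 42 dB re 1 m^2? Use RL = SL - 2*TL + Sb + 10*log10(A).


RL = SL - 2*TL + Sb + 10*log10(A) = 219 - 2*55 + (-32) + 42 = 119

119 dB


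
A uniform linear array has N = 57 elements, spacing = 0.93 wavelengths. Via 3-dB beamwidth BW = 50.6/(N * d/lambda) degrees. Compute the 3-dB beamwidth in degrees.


0.95 deg


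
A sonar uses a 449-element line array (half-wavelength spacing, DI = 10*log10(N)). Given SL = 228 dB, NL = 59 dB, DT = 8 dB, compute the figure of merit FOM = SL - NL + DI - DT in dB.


Step 1: DI = 10*log10(449) = 26.52 dB
Step 2: FOM = SL - NL + DI - DT = 228 - 59 + 26.52 - 8 = 187.52

187.52 dB


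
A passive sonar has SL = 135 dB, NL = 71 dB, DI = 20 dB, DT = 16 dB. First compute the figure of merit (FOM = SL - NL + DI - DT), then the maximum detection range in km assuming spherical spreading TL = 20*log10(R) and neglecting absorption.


Step 1: FOM = SL - NL + DI - DT = 135 - 71 + 20 - 16 = 68 dB
Step 2: at max range FOM = TL = 20*log10(R), so R = 10^(68/20) = 2511.89 m = 2.51 km

2.51 km


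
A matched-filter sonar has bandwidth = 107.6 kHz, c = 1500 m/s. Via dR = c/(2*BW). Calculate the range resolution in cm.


dR = c/(2*BW) = 1500 / (2 * 107.6e3) = 0.007 m = 0.7 cm

0.7 cm


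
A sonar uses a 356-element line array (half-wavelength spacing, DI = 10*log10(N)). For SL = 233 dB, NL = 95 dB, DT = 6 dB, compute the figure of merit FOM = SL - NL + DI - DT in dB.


157.51 dB


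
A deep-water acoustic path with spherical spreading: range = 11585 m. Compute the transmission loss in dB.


TL = 20*log10(11585) = 81.28

81.28 dB


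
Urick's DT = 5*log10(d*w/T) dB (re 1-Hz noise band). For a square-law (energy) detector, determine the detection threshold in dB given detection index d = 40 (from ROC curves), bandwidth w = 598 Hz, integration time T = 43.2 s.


DT = 5*log10(d*w/T) = 5*log10(40 * 598 / 43.2) = 5*log10(553.7) = 13.72

13.72 dB


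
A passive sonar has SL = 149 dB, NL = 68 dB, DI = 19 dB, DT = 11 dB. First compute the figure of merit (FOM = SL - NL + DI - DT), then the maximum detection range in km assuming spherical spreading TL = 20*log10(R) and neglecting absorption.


Step 1: FOM = SL - NL + DI - DT = 149 - 68 + 19 - 11 = 89 dB
Step 2: at max range FOM = TL = 20*log10(R), so R = 10^(89/20) = 28183.83 m = 28.18 km

28.18 km


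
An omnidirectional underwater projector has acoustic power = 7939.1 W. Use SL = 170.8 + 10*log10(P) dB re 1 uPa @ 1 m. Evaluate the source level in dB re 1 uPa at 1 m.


SL = 170.8 + 10*log10(7939.1) = 170.8 + 39.0 = 209.8

209.8 dB


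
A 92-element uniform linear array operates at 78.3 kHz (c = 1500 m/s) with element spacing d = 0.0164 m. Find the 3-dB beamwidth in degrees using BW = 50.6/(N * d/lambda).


Step 1: lambda = 1500/78300 = 0.01916 m
Step 2: d/lambda = 0.0164/0.01916 = 0.8559
Step 3: BW = 50.6/(N * d/lambda) = 50.6/(92 * 0.8559) = 0.64

0.64 deg


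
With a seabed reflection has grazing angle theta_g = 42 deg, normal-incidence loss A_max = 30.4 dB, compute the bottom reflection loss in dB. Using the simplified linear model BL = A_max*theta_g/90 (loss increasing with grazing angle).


BL = A_max * theta_g / 90 = 30.4 * 42 / 90 = 14.19

14.19 dB


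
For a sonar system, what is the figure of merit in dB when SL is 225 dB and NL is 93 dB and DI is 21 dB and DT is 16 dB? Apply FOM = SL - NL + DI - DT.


FOM = SL - NL + DI - DT = 225 - 93 + 21 - 16 = 137

137 dB


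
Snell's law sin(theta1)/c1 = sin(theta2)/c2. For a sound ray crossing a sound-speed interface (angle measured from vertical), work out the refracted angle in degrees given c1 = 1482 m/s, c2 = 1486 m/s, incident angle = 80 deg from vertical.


sin(theta2) = (c2/c1)*sin(theta1) = (1486/1482)*sin(80 deg) = 0.98747
theta2 = arcsin(0.98747) = 80.92

80.92 deg


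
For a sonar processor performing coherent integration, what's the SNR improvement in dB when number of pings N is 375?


25.74 dB


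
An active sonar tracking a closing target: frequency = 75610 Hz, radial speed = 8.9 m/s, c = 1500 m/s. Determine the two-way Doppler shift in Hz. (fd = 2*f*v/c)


fd = 2*f*v/c = 2 * 75610 * 8.9 / 1500 = 897.24

897.24 Hz


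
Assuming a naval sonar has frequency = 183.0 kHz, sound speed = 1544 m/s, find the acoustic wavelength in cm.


0.84 cm


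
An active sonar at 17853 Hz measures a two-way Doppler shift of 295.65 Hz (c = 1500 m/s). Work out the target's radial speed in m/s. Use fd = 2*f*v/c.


From fd = 2*f*v/c, v = c*fd/(2*f) = 1500 * 295.65 / (2*17853) = 12.42

12.42 m/s


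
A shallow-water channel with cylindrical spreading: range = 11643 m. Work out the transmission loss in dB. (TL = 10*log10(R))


40.66 dB


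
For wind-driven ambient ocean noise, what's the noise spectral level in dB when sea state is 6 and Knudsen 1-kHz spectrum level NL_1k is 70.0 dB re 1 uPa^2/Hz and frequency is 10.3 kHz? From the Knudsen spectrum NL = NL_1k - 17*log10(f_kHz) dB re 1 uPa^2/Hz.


52.78 dB


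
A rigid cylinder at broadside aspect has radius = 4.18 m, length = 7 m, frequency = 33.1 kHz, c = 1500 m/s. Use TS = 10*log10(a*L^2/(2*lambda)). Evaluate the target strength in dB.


lambda = 1500/33100 = 0.04532 m
TS = 10*log10(4.18*7^2/(2*0.04532)) = 33.54

33.54 dB


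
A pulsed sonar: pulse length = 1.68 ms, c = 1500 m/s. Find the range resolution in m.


dR = c*tau/2 = 1500 * 1.68e-3 / 2 = 1.26

1.26 m


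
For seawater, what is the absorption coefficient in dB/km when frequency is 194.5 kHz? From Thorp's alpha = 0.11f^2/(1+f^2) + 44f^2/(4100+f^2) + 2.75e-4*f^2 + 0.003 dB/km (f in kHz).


50.214 dB/km


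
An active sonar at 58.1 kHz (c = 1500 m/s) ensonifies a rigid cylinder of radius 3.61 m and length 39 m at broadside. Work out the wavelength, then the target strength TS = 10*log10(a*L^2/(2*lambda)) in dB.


Step 1: lambda = c/f = 1500/58100 = 0.02582 m
Step 2: TS = 10*log10(a*L^2/(2*lambda)) = 10*log10(3.61*39^2/(2*0.02582)) = 50.27

50.27 dB


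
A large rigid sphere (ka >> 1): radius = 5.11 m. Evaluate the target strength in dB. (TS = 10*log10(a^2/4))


TS = 10*log10(5.11^2 / 4) = 10*log10(6.528025) = 8.15

8.15 dB


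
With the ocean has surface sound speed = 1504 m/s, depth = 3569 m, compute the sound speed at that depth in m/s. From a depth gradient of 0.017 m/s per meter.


1564.673 m/s


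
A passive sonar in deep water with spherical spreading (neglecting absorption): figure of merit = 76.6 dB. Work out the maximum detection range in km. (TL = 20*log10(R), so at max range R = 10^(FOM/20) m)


At max range FOM = TL, so 20*log10(R) = 76.6
R = 10^(76.6/20) = 6760.83 m = 6.76 km

6.76 km


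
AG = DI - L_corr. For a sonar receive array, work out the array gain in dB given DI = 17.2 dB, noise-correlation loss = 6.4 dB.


10.8 dB


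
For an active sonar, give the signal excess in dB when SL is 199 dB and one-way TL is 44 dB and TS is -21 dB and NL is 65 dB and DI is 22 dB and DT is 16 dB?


31 dB


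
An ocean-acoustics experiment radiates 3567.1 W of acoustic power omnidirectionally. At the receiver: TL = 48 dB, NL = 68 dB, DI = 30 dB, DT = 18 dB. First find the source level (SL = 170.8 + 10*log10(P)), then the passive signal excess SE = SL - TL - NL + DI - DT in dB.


Step 1: SL = 170.8 + 10*log10(3567.1) = 206.32 dB
Step 2: SE = SL - TL - NL + DI - DT = 206.32 - 48 - 68 + 30 - 18 = 102.32

102.32 dB
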